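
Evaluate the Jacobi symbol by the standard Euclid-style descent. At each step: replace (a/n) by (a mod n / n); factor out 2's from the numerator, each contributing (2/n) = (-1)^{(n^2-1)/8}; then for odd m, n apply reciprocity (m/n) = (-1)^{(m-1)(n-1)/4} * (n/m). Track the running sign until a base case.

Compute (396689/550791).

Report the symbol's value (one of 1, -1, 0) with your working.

flip (396689/550791) -> (550791/396689): both odd, 396689 mod 4 = 1, 550791 mod 4 = 3, so the flip contributes +1; sign now +1
(550791/396689): 550791 mod 396689 = 154102, so (550791/396689) = (154102/396689)
factor out 2^1: 154102 = 2^1·77051; with 396689 mod 8 = 1, (2/396689) = +1; sign now +1; continue with (77051/396689)
flip (77051/396689) -> (396689/77051): both odd, 77051 mod 4 = 3, 396689 mod 4 = 1, so the flip contributes +1; sign now +1
(396689/77051): 396689 mod 77051 = 11434, so (396689/77051) = (11434/77051)
factor out 2^1: 11434 = 2^1·5717; with 77051 mod 8 = 3, (2/77051) = -1; sign now -1; continue with (5717/77051)
flip (5717/77051) -> (77051/5717): both odd, 5717 mod 4 = 1, 77051 mod 4 = 3, so the flip contributes +1; sign now -1
(77051/5717): 77051 mod 5717 = 2730, so (77051/5717) = (2730/5717)
factor out 2^1: 2730 = 2^1·1365; with 5717 mod 8 = 5, (2/5717) = -1; sign now +1; continue with (1365/5717)
flip (1365/5717) -> (5717/1365): both odd, 1365 mod 4 = 1, 5717 mod 4 = 1, so the flip contributes +1; sign now +1
(5717/1365): 5717 mod 1365 = 257, so (5717/1365) = (257/1365)
flip (257/1365) -> (1365/257): both odd, 257 mod 4 = 1, 1365 mod 4 = 1, so the flip contributes +1; sign now +1
(1365/257): 1365 mod 257 = 80, so (1365/257) = (80/257)
factor out 2^4: 80 = 2^4·5; with 257 mod 8 = 1, (2/257) = +1; sign now +1; continue with (5/257)
flip (5/257) -> (257/5): both odd, 5 mod 4 = 1, 257 mod 4 = 1, so the flip contributes +1; sign now +1
(257/5): 257 mod 5 = 2, so (257/5) = (2/5)
factor out 2^1: 2 = 2^1·1; with 5 mod 8 = 5, (2/5) = -1; sign now -1; continue with (1/5)
reached (1/5) = 1, so the symbol is -1

-1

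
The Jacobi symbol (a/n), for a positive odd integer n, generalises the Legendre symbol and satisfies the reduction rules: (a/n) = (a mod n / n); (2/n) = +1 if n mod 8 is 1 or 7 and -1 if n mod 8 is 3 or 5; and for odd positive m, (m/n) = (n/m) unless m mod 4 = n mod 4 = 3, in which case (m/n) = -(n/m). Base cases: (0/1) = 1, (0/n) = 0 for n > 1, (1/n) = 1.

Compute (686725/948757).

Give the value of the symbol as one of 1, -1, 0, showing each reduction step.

flip (686725/948757) -> (948757/686725): both odd, 686725 mod 4 = 1, 948757 mod 4 = 1, so the flip contributes +1; sign now +1
(948757/686725): 948757 mod 686725 = 262032, so (948757/686725) = (262032/686725)
factor out 2^4: 262032 = 2^4·16377; with 686725 mod 8 = 5, (2/686725) = -1; sign now +1; continue with (16377/686725)
flip (16377/686725) -> (686725/16377): both odd, 16377 mod 4 = 1, 686725 mod 4 = 1, so the flip contributes +1; sign now +1
(686725/16377): 686725 mod 16377 = 15268, so (686725/16377) = (15268/16377)
factor out 2^2: 15268 = 2^2·3817; with 16377 mod 8 = 1, (2/16377) = +1; sign now +1; continue with (3817/16377)
flip (3817/16377) -> (16377/3817): both odd, 3817 mod 4 = 1, 16377 mod 4 = 1, so the flip contributes +1; sign now +1
(16377/3817): 16377 mod 3817 = 1109, so (16377/3817) = (1109/3817)
flip (1109/3817) -> (3817/1109): both odd, 1109 mod 4 = 1, 3817 mod 4 = 1, so the flip contributes +1; sign now +1
(3817/1109): 3817 mod 1109 = 490, so (3817/1109) = (490/1109)
factor out 2^1: 490 = 2^1·245; with 1109 mod 8 = 5, (2/1109) = -1; sign now -1; continue with (245/1109)
flip (245/1109) -> (1109/245): both odd, 245 mod 4 = 1, 1109 mod 4 = 1, so the flip contributes +1; sign now -1
(1109/245): 1109 mod 245 = 129, so (1109/245) = (129/245)
flip (129/245) -> (245/129): both odd, 129 mod 4 = 1, 245 mod 4 = 1, so the flip contributes +1; sign now -1
(245/129): 245 mod 129 = 116, so (245/129) = (116/129)
factor out 2^2: 116 = 2^2·29; with 129 mod 8 = 1, (2/129) = +1; sign now -1; continue with (29/129)
flip (29/129) -> (129/29): both odd, 29 mod 4 = 1, 129 mod 4 = 1, so the flip contributes +1; sign now -1
(129/29): 129 mod 29 = 13, so (129/29) = (13/29)
flip (13/29) -> (29/13): both odd, 13 mod 4 = 1, 29 mod 4 = 1, so the flip contributes +1; sign now -1
(29/13): 29 mod 13 = 3, so (29/13) = (3/13)
flip (3/13) -> (13/3): both odd, 3 mod 4 = 3, 13 mod 4 = 1, so the flip contributes +1; sign now -1
(13/3): 13 mod 3 = 1, so (13/3) = (1/3)
reached (1/3) = 1, so the symbol is -1

-1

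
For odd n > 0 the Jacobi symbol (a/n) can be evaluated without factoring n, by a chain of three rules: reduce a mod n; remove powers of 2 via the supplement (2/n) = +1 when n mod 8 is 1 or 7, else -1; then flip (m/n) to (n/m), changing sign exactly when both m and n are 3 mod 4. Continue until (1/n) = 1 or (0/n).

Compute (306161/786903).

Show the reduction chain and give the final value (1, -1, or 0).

1

reciprocity: (306161/786903) = +1·(786903/306161) since 306161 mod 4 = 1, 786903 mod 4 = 3; sign now +1
(786903/306161) = (174581/306161)   [reduce mod 306161]
reciprocity: (174581/306161) = +1·(306161/174581) since 174581 mod 4 = 1, 306161 mod 4 = 1; sign now +1
(306161/174581) = (131580/174581)   [reduce mod 174581]
131580 = 2^2·32895; (2/174581) = -1 since 174581 mod 8 = 5, so (131580/174581) = (-1)^2·(32895/174581); sign now +1
reciprocity: (32895/174581) = +1·(174581/32895) since 32895 mod 4 = 3, 174581 mod 4 = 1; sign now +1
(174581/32895) = (10106/32895)   [reduce mod 32895]
10106 = 2^1·5053; (2/32895) = +1 since 32895 mod 8 = 7, so (10106/32895) = (+1)^1·(5053/32895); sign now +1
reciprocity: (5053/32895) = +1·(32895/5053) since 5053 mod 4 = 1, 32895 mod 4 = 3; sign now +1
(32895/5053) = (2577/5053)   [reduce mod 5053]
reciprocity: (2577/5053) = +1·(5053/2577) since 2577 mod 4 = 1, 5053 mod 4 = 1; sign now +1
(5053/2577) = (2476/2577)   [reduce mod 2577]
2476 = 2^2·619; (2/2577) = +1 since 2577 mod 8 = 1, so (2476/2577) = (+1)^2·(619/2577); sign now +1
reciprocity: (619/2577) = +1·(2577/619) since 619 mod 4 = 3, 2577 mod 4 = 1; sign now +1
(2577/619) = (101/619)   [reduce mod 619]
reciprocity: (101/619) = +1·(619/101) since 101 mod 4 = 1, 619 mod 4 = 3; sign now +1
(619/101) = (13/101)   [reduce mod 101]
reciprocity: (13/101) = +1·(101/13) since 13 mod 4 = 1, 101 mod 4 = 1; sign now +1
(101/13) = (10/13)   [reduce mod 13]
10 = 2^1·5; (2/13) = -1 since 13 mod 8 = 5, so (10/13) = (-1)^1·(5/13); sign now -1
reciprocity: (5/13) = +1·(13/5) since 5 mod 4 = 1, 13 mod 4 = 1; sign now -1
(13/5) = (3/5)   [reduce mod 5]
reciprocity: (3/5) = +1·(5/3) since 3 mod 4 = 3, 5 mod 4 = 1; sign now -1
(5/3) = (2/3)   [reduce mod 3]
2 = 2^1·1; (2/3) = -1 since 3 mod 8 = 3, so (2/3) = (-1)^1·(1/3); sign now +1
(1/3) = 1; final value = sign = +1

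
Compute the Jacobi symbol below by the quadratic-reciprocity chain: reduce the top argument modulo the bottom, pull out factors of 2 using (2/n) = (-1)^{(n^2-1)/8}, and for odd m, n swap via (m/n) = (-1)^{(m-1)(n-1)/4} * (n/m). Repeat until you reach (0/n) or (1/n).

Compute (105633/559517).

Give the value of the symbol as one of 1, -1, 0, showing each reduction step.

flip (105633/559517) -> (559517/105633): both odd, 105633 mod 4 = 1, 559517 mod 4 = 1, so the flip contributes +1; sign now +1
(559517/105633): 559517 mod 105633 = 31352, so (559517/105633) = (31352/105633)
factor out 2^3: 31352 = 2^3·3919; with 105633 mod 8 = 1, (2/105633) = +1; sign now +1; continue with (3919/105633)
flip (3919/105633) -> (105633/3919): both odd, 3919 mod 4 = 3, 105633 mod 4 = 1, so the flip contributes +1; sign now +1
(105633/3919): 105633 mod 3919 = 3739, so (105633/3919) = (3739/3919)
flip (3739/3919) -> (3919/3739): both odd, 3739 mod 4 = 3, 3919 mod 4 = 3, so the flip contributes -1; sign now -1
(3919/3739): 3919 mod 3739 = 180, so (3919/3739) = (180/3739)
factor out 2^2: 180 = 2^2·45; with 3739 mod 8 = 3, (2/3739) = -1; sign now -1; continue with (45/3739)
flip (45/3739) -> (3739/45): both odd, 45 mod 4 = 1, 3739 mod 4 = 3, so the flip contributes +1; sign now -1
(3739/45): 3739 mod 45 = 4, so (3739/45) = (4/45)
factor out 2^2: 4 = 2^2·1; with 45 mod 8 = 5, (2/45) = -1; sign now -1; continue with (1/45)
reached (1/45) = 1, so the symbol is -1

-1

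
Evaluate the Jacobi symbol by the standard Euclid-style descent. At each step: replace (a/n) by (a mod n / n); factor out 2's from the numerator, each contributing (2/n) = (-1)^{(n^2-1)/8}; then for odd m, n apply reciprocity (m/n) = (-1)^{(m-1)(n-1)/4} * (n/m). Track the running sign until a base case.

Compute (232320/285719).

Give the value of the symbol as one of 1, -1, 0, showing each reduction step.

232320 = 2^7·1815; (2/285719) = +1 since 285719 mod 8 = 7, so (232320/285719) = (+1)^7·(1815/285719); sign now +1
reciprocity: (1815/285719) = -1·(285719/1815) since 1815 mod 4 = 3, 285719 mod 4 = 3; sign now -1
(285719/1815) = (764/1815)   [reduce mod 1815]
764 = 2^2·191; (2/1815) = +1 since 1815 mod 8 = 7, so (764/1815) = (+1)^2·(191/1815); sign now -1
reciprocity: (191/1815) = -1·(1815/191) since 191 mod 4 = 3, 1815 mod 4 = 3; sign now +1
(1815/191) = (96/191)   [reduce mod 191]
96 = 2^5·3; (2/191) = +1 since 191 mod 8 = 7, so (96/191) = (+1)^5·(3/191); sign now +1
reciprocity: (3/191) = -1·(191/3) since 3 mod 4 = 3, 191 mod 4 = 3; sign now -1
(191/3) = (2/3)   [reduce mod 3]
2 = 2^1·1; (2/3) = -1 since 3 mod 8 = 3, so (2/3) = (-1)^1·(1/3); sign now +1
(1/3) = 1; final value = sign = +1

1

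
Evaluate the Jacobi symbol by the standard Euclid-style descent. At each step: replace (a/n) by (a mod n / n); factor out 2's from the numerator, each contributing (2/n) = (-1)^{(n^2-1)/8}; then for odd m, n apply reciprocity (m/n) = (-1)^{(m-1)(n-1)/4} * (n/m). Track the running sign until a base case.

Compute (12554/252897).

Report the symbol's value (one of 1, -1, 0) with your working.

12554 = 2^1·6277; (2/252897) = +1 since 252897 mod 8 = 1, so (12554/252897) = (+1)^1·(6277/252897); sign now +1
reciprocity: (6277/252897) = +1·(252897/6277) since 6277 mod 4 = 1, 252897 mod 4 = 1; sign now +1
(252897/6277) = (1817/6277)   [reduce mod 6277]
reciprocity: (1817/6277) = +1·(6277/1817) since 1817 mod 4 = 1, 6277 mod 4 = 1; sign now +1
(6277/1817) = (826/1817)   [reduce mod 1817]
826 = 2^1·413; (2/1817) = +1 since 1817 mod 8 = 1, so (826/1817) = (+1)^1·(413/1817); sign now +1
reciprocity: (413/1817) = +1·(1817/413) since 413 mod 4 = 1, 1817 mod 4 = 1; sign now +1
(1817/413) = (165/413)   [reduce mod 413]
reciprocity: (165/413) = +1·(413/165) since 165 mod 4 = 1, 413 mod 4 = 1; sign now +1
(413/165) = (83/165)   [reduce mod 165]
reciprocity: (83/165) = +1·(165/83) since 83 mod 4 = 3, 165 mod 4 = 1; sign now +1
(165/83) = (82/83)   [reduce mod 83]
82 = 2^1·41; (2/83) = -1 since 83 mod 8 = 3, so (82/83) = (-1)^1·(41/83); sign now -1
reciprocity: (41/83) = +1·(83/41) since 41 mod 4 = 1, 83 mod 4 = 3; sign now -1
(83/41) = (1/41)   [reduce mod 41]
(1/41) = 1; final value = sign = -1

-1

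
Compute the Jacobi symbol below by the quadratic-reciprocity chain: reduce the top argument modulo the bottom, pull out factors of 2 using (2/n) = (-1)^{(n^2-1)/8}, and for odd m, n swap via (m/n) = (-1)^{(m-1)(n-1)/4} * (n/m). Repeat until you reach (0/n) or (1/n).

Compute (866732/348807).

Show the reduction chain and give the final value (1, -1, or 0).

(866732/348807): 866732 mod 348807 = 169118, so (866732/348807) = (169118/348807)
factor out 2^1: 169118 = 2^1·84559; with 348807 mod 8 = 7, (2/348807) = +1; sign now +1; continue with (84559/348807)
flip (84559/348807) -> (348807/84559): both odd, 84559 mod 4 = 3, 348807 mod 4 = 3, so the flip contributes -1; sign now -1
(348807/84559): 348807 mod 84559 = 10571, so (348807/84559) = (10571/84559)
flip (10571/84559) -> (84559/10571): both odd, 10571 mod 4 = 3, 84559 mod 4 = 3, so the flip contributes -1; sign now +1
(84559/10571): 84559 mod 10571 = 10562, so (84559/10571) = (10562/10571)
factor out 2^1: 10562 = 2^1·5281; with 10571 mod 8 = 3, (2/10571) = -1; sign now -1; continue with (5281/10571)
flip (5281/10571) -> (10571/5281): both odd, 5281 mod 4 = 1, 10571 mod 4 = 3, so the flip contributes +1; sign now -1
(10571/5281): 10571 mod 5281 = 9, so (10571/5281) = (9/5281)
flip (9/5281) -> (5281/9): both odd, 9 mod 4 = 1, 5281 mod 4 = 1, so the flip contributes +1; sign now -1
(5281/9): 5281 mod 9 = 7, so (5281/9) = (7/9)
flip (7/9) -> (9/7): both odd, 7 mod 4 = 3, 9 mod 4 = 1, so the flip contributes +1; sign now -1
(9/7): 9 mod 7 = 2, so (9/7) = (2/7)
factor out 2^1: 2 = 2^1·1; with 7 mod 8 = 7, (2/7) = +1; sign now -1; continue with (1/7)
reached (1/7) = 1, so the symbol is -1

-1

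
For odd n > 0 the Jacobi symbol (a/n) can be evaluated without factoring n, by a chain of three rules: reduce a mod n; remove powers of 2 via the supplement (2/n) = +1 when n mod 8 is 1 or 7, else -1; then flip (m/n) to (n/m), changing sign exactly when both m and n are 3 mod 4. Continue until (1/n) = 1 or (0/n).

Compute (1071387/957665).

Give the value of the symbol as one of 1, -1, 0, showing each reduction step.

1

(1071387/957665) = (113722/957665)   [reduce mod 957665]
113722 = 2^1·56861; (2/957665) = +1 since 957665 mod 8 = 1, so (113722/957665) = (+1)^1·(56861/957665); sign now +1
reciprocity: (56861/957665) = +1·(957665/56861) since 56861 mod 4 = 1, 957665 mod 4 = 1; sign now +1
(957665/56861) = (47889/56861)   [reduce mod 56861]
reciprocity: (47889/56861) = +1·(56861/47889) since 47889 mod 4 = 1, 56861 mod 4 = 1; sign now +1
(56861/47889) = (8972/47889)   [reduce mod 47889]
8972 = 2^2·2243; (2/47889) = +1 since 47889 mod 8 = 1, so (8972/47889) = (+1)^2·(2243/47889); sign now +1
reciprocity: (2243/47889) = +1·(47889/2243) since 2243 mod 4 = 3, 47889 mod 4 = 1; sign now +1
(47889/2243) = (786/2243)   [reduce mod 2243]
786 = 2^1·393; (2/2243) = -1 since 2243 mod 8 = 3, so (786/2243) = (-1)^1·(393/2243); sign now -1
reciprocity: (393/2243) = +1·(2243/393) since 393 mod 4 = 1, 2243 mod 4 = 3; sign now -1
(2243/393) = (278/393)   [reduce mod 393]
278 = 2^1·139; (2/393) = +1 since 393 mod 8 = 1, so (278/393) = (+1)^1·(139/393); sign now -1
reciprocity: (139/393) = +1·(393/139) since 139 mod 4 = 3, 393 mod 4 = 1; sign now -1
(393/139) = (115/139)   [reduce mod 139]
reciprocity: (115/139) = -1·(139/115) since 115 mod 4 = 3, 139 mod 4 = 3; sign now +1
(139/115) = (24/115)   [reduce mod 115]
24 = 2^3·3; (2/115) = -1 since 115 mod 8 = 3, so (24/115) = (-1)^3·(3/115); sign now -1
reciprocity: (3/115) = -1·(115/3) since 3 mod 4 = 3, 115 mod 4 = 3; sign now +1
(115/3) = (1/3)   [reduce mod 3]
(1/3) = 1; final value = sign = +1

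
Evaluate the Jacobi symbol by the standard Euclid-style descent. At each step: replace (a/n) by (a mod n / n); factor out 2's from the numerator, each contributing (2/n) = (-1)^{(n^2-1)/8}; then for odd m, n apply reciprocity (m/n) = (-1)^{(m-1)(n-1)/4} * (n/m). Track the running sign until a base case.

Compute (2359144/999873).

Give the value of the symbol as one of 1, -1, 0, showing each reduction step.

(2359144/999873) = (359398/999873)   [reduce mod 999873]
359398 = 2^1·179699; (2/999873) = +1 since 999873 mod 8 = 1, so (359398/999873) = (+1)^1·(179699/999873); sign now +1
reciprocity: (179699/999873) = +1·(999873/179699) since 179699 mod 4 = 3, 999873 mod 4 = 1; sign now +1
(999873/179699) = (101378/179699)   [reduce mod 179699]
101378 = 2^1·50689; (2/179699) = -1 since 179699 mod 8 = 3, so (101378/179699) = (-1)^1·(50689/179699); sign now -1
reciprocity: (50689/179699) = +1·(179699/50689) since 50689 mod 4 = 1, 179699 mod 4 = 3; sign now -1
(179699/50689) = (27632/50689)   [reduce mod 50689]
27632 = 2^4·1727; (2/50689) = +1 since 50689 mod 8 = 1, so (27632/50689) = (+1)^4·(1727/50689); sign now -1
reciprocity: (1727/50689) = +1·(50689/1727) since 1727 mod 4 = 3, 50689 mod 4 = 1; sign now -1
(50689/1727) = (606/1727)   [reduce mod 1727]
606 = 2^1·303; (2/1727) = +1 since 1727 mod 8 = 7, so (606/1727) = (+1)^1·(303/1727); sign now -1
reciprocity: (303/1727) = -1·(1727/303) since 303 mod 4 = 3, 1727 mod 4 = 3; sign now +1
(1727/303) = (212/303)   [reduce mod 303]
212 = 2^2·53; (2/303) = +1 since 303 mod 8 = 7, so (212/303) = (+1)^2·(53/303); sign now +1
reciprocity: (53/303) = +1·(303/53) since 53 mod 4 = 1, 303 mod 4 = 3; sign now +1
(303/53) = (38/53)   [reduce mod 53]
38 = 2^1·19; (2/53) = -1 since 53 mod 8 = 5, so (38/53) = (-1)^1·(19/53); sign now -1
reciprocity: (19/53) = +1·(53/19) since 19 mod 4 = 3, 53 mod 4 = 1; sign now -1
(53/19) = (15/19)   [reduce mod 19]
reciprocity: (15/19) = -1·(19/15) since 15 mod 4 = 3, 19 mod 4 = 3; sign now +1
(19/15) = (4/15)   [reduce mod 15]
4 = 2^2·1; (2/15) = +1 since 15 mod 8 = 7, so (4/15) = (+1)^2·(1/15); sign now +1
(1/15) = 1; final value = sign = +1

1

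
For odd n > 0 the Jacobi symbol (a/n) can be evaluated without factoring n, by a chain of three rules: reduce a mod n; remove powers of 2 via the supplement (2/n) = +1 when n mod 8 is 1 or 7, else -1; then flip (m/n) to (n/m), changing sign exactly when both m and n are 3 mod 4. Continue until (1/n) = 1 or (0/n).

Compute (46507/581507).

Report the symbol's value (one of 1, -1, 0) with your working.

flip (46507/581507) -> (581507/46507): both odd, 46507 mod 4 = 3, 581507 mod 4 = 3, so the flip contributes -1; sign now -1
(581507/46507): 581507 mod 46507 = 23423, so (581507/46507) = (23423/46507)
flip (23423/46507) -> (46507/23423): both odd, 23423 mod 4 = 3, 46507 mod 4 = 3, so the flip contributes -1; sign now +1
(46507/23423): 46507 mod 23423 = 23084, so (46507/23423) = (23084/23423)
factor out 2^2: 23084 = 2^2·5771; with 23423 mod 8 = 7, (2/23423) = +1; sign now +1; continue with (5771/23423)
flip (5771/23423) -> (23423/5771): both odd, 5771 mod 4 = 3, 23423 mod 4 = 3, so the flip contributes -1; sign now -1
(23423/5771): 23423 mod 5771 = 339, so (23423/5771) = (339/5771)
flip (339/5771) -> (5771/339): both odd, 339 mod 4 = 3, 5771 mod 4 = 3, so the flip contributes -1; sign now +1
(5771/339): 5771 mod 339 = 8, so (5771/339) = (8/339)
factor out 2^3: 8 = 2^3·1; with 339 mod 8 = 3, (2/339) = -1; sign now -1; continue with (1/339)
reached (1/339) = 1, so the symbol is -1

-1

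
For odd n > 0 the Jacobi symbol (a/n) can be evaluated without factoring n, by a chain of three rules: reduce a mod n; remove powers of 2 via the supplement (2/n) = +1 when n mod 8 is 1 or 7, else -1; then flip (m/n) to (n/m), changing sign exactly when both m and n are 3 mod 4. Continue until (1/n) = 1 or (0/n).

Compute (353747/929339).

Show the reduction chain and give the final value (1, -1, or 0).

reciprocity: (353747/929339) = -1·(929339/353747) since 353747 mod 4 = 3, 929339 mod 4 = 3; sign now -1
(929339/353747) = (221845/353747)   [reduce mod 353747]
reciprocity: (221845/353747) = +1·(353747/221845) since 221845 mod 4 = 1, 353747 mod 4 = 3; sign now -1
(353747/221845) = (131902/221845)   [reduce mod 221845]
131902 = 2^1·65951; (2/221845) = -1 since 221845 mod 8 = 5, so (131902/221845) = (-1)^1·(65951/221845); sign now +1
reciprocity: (65951/221845) = +1·(221845/65951) since 65951 mod 4 = 3, 221845 mod 4 = 1; sign now +1
(221845/65951) = (23992/65951)   [reduce mod 65951]
23992 = 2^3·2999; (2/65951) = +1 since 65951 mod 8 = 7, so (23992/65951) = (+1)^3·(2999/65951); sign now +1
reciprocity: (2999/65951) = -1·(65951/2999) since 2999 mod 4 = 3, 65951 mod 4 = 3; sign now -1
(65951/2999) = (2972/2999)   [reduce mod 2999]
2972 = 2^2·743; (2/2999) = +1 since 2999 mod 8 = 7, so (2972/2999) = (+1)^2·(743/2999); sign now -1
reciprocity: (743/2999) = -1·(2999/743) since 743 mod 4 = 3, 2999 mod 4 = 3; sign now +1
(2999/743) = (27/743)   [reduce mod 743]
reciprocity: (27/743) = -1·(743/27) since 27 mod 4 = 3, 743 mod 4 = 3; sign now -1
(743/27) = (14/27)   [reduce mod 27]
14 = 2^1·7; (2/27) = -1 since 27 mod 8 = 3, so (14/27) = (-1)^1·(7/27); sign now +1
reciprocity: (7/27) = -1·(27/7) since 7 mod 4 = 3, 27 mod 4 = 3; sign now -1
(27/7) = (6/7)   [reduce mod 7]
6 = 2^1·3; (2/7) = +1 since 7 mod 8 = 7, so (6/7) = (+1)^1·(3/7); sign now -1
reciprocity: (3/7) = -1·(7/3) since 3 mod 4 = 3, 7 mod 4 = 3; sign now +1
(7/3) = (1/3)   [reduce mod 3]
(1/3) = 1; final value = sign = +1

1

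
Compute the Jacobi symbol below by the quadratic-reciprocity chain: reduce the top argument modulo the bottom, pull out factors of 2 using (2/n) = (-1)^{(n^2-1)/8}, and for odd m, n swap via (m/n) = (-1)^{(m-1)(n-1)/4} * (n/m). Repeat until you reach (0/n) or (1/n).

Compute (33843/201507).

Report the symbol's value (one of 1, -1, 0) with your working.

0

reciprocity: (33843/201507) = -1·(201507/33843) since 33843 mod 4 = 3, 201507 mod 4 = 3; sign now -1
(201507/33843) = (32292/33843)   [reduce mod 33843]
32292 = 2^2·8073; (2/33843) = -1 since 33843 mod 8 = 3, so (32292/33843) = (-1)^2·(8073/33843); sign now -1
reciprocity: (8073/33843) = +1·(33843/8073) since 8073 mod 4 = 1, 33843 mod 4 = 3; sign now -1
(33843/8073) = (1551/8073)   [reduce mod 8073]
reciprocity: (1551/8073) = +1·(8073/1551) since 1551 mod 4 = 3, 8073 mod 4 = 1; sign now -1
(8073/1551) = (318/1551)   [reduce mod 1551]
318 = 2^1·159; (2/1551) = +1 since 1551 mod 8 = 7, so (318/1551) = (+1)^1·(159/1551); sign now -1
reciprocity: (159/1551) = -1·(1551/159) since 159 mod 4 = 3, 1551 mod 4 = 3; sign now +1
(1551/159) = (120/159)   [reduce mod 159]
120 = 2^3·15; (2/159) = +1 since 159 mod 8 = 7, so (120/159) = (+1)^3·(15/159); sign now +1
reciprocity: (15/159) = -1·(159/15) since 15 mod 4 = 3, 159 mod 4 = 3; sign now -1
(159/15) = (9/15)   [reduce mod 15]
reciprocity: (9/15) = +1·(15/9) since 9 mod 4 = 1, 15 mod 4 = 3; sign now -1
(15/9) = (6/9)   [reduce mod 9]
6 = 2^1·3; (2/9) = +1 since 9 mod 8 = 1, so (6/9) = (+1)^1·(3/9); sign now -1
reciprocity: (3/9) = +1·(9/3) since 3 mod 4 = 3, 9 mod 4 = 1; sign now -1
(9/3) = (0/3)   [reduce mod 3]
(0/3) = 0   [gcd(a, n) > 1]; final value = 0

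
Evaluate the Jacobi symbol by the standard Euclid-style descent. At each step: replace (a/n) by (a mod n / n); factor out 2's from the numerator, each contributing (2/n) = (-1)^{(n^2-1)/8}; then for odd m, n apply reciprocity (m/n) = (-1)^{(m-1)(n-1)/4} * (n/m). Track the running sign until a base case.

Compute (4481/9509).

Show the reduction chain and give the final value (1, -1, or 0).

reciprocity: (4481/9509) = +1·(9509/4481) since 4481 mod 4 = 1, 9509 mod 4 = 1; sign now +1
(9509/4481) = (547/4481)   [reduce mod 4481]
reciprocity: (547/4481) = +1·(4481/547) since 547 mod 4 = 3, 4481 mod 4 = 1; sign now +1
(4481/547) = (105/547)   [reduce mod 547]
reciprocity: (105/547) = +1·(547/105) since 105 mod 4 = 1, 547 mod 4 = 3; sign now +1
(547/105) = (22/105)   [reduce mod 105]
22 = 2^1·11; (2/105) = +1 since 105 mod 8 = 1, so (22/105) = (+1)^1·(11/105); sign now +1
reciprocity: (11/105) = +1·(105/11) since 11 mod 4 = 3, 105 mod 4 = 1; sign now +1
(105/11) = (6/11)   [reduce mod 11]
6 = 2^1·3; (2/11) = -1 since 11 mod 8 = 3, so (6/11) = (-1)^1·(3/11); sign now -1
reciprocity: (3/11) = -1·(11/3) since 3 mod 4 = 3, 11 mod 4 = 3; sign now +1
(11/3) = (2/3)   [reduce mod 3]
2 = 2^1·1; (2/3) = -1 since 3 mod 8 = 3, so (2/3) = (-1)^1·(1/3); sign now -1
(1/3) = 1; final value = sign = -1

-1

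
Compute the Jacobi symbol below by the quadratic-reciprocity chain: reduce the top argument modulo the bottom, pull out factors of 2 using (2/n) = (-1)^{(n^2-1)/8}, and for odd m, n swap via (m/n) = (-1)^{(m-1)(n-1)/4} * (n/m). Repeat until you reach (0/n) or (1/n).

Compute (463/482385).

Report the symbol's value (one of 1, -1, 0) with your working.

-1

reciprocity: (463/482385) = +1·(482385/463) since 463 mod 4 = 3, 482385 mod 4 = 1; sign now +1
(482385/463) = (402/463)   [reduce mod 463]
402 = 2^1·201; (2/463) = +1 since 463 mod 8 = 7, so (402/463) = (+1)^1·(201/463); sign now +1
reciprocity: (201/463) = +1·(463/201) since 201 mod 4 = 1, 463 mod 4 = 3; sign now +1
(463/201) = (61/201)   [reduce mod 201]
reciprocity: (61/201) = +1·(201/61) since 61 mod 4 = 1, 201 mod 4 = 1; sign now +1
(201/61) = (18/61)   [reduce mod 61]
18 = 2^1·9; (2/61) = -1 since 61 mod 8 = 5, so (18/61) = (-1)^1·(9/61); sign now -1
reciprocity: (9/61) = +1·(61/9) since 9 mod 4 = 1, 61 mod 4 = 1; sign now -1
(61/9) = (7/9)   [reduce mod 9]
reciprocity: (7/9) = +1·(9/7) since 7 mod 4 = 3, 9 mod 4 = 1; sign now -1
(9/7) = (2/7)   [reduce mod 7]
2 = 2^1·1; (2/7) = +1 since 7 mod 8 = 7, so (2/7) = (+1)^1·(1/7); sign now -1
(1/7) = 1; final value = sign = -1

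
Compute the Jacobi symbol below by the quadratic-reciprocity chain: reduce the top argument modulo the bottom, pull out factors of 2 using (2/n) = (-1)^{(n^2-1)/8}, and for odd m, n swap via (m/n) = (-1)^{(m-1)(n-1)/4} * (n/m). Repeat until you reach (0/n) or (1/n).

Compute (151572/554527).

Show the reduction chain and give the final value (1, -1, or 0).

1

151572 = 2^2·37893; (2/554527) = +1 since 554527 mod 8 = 7, so (151572/554527) = (+1)^2·(37893/554527); sign now +1
reciprocity: (37893/554527) = +1·(554527/37893) since 37893 mod 4 = 1, 554527 mod 4 = 3; sign now +1
(554527/37893) = (24025/37893)   [reduce mod 37893]
reciprocity: (24025/37893) = +1·(37893/24025) since 24025 mod 4 = 1, 37893 mod 4 = 1; sign now +1
(37893/24025) = (13868/24025)   [reduce mod 24025]
13868 = 2^2·3467; (2/24025) = +1 since 24025 mod 8 = 1, so (13868/24025) = (+1)^2·(3467/24025); sign now +1
reciprocity: (3467/24025) = +1·(24025/3467) since 3467 mod 4 = 3, 24025 mod 4 = 1; sign now +1
(24025/3467) = (3223/3467)   [reduce mod 3467]
reciprocity: (3223/3467) = -1·(3467/3223) since 3223 mod 4 = 3, 3467 mod 4 = 3; sign now -1
(3467/3223) = (244/3223)   [reduce mod 3223]
244 = 2^2·61; (2/3223) = +1 since 3223 mod 8 = 7, so (244/3223) = (+1)^2·(61/3223); sign now -1
reciprocity: (61/3223) = +1·(3223/61) since 61 mod 4 = 1, 3223 mod 4 = 3; sign now -1
(3223/61) = (51/61)   [reduce mod 61]
reciprocity: (51/61) = +1·(61/51) since 51 mod 4 = 3, 61 mod 4 = 1; sign now -1
(61/51) = (10/51)   [reduce mod 51]
10 = 2^1·5; (2/51) = -1 since 51 mod 8 = 3, so (10/51) = (-1)^1·(5/51); sign now +1
reciprocity: (5/51) = +1·(51/5) since 5 mod 4 = 1, 51 mod 4 = 3; sign now +1
(51/5) = (1/5)   [reduce mod 5]
(1/5) = 1; final value = sign = +1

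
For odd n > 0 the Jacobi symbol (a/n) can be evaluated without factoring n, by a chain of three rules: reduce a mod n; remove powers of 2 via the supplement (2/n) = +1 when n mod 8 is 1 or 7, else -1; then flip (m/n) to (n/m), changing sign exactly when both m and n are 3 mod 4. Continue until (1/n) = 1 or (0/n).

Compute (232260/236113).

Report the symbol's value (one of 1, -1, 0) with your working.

factor out 2^2: 232260 = 2^2·58065; with 236113 mod 8 = 1, (2/236113) = +1; sign now +1; continue with (58065/236113)
flip (58065/236113) -> (236113/58065): both odd, 58065 mod 4 = 1, 236113 mod 4 = 1, so the flip contributes +1; sign now +1
(236113/58065): 236113 mod 58065 = 3853, so (236113/58065) = (3853/58065)
flip (3853/58065) -> (58065/3853): both odd, 3853 mod 4 = 1, 58065 mod 4 = 1, so the flip contributes +1; sign now +1
(58065/3853): 58065 mod 3853 = 270, so (58065/3853) = (270/3853)
factor out 2^1: 270 = 2^1·135; with 3853 mod 8 = 5, (2/3853) = -1; sign now -1; continue with (135/3853)
flip (135/3853) -> (3853/135): both odd, 135 mod 4 = 3, 3853 mod 4 = 1, so the flip contributes +1; sign now -1
(3853/135): 3853 mod 135 = 73, so (3853/135) = (73/135)
flip (73/135) -> (135/73): both odd, 73 mod 4 = 1, 135 mod 4 = 3, so the flip contributes +1; sign now -1
(135/73): 135 mod 73 = 62, so (135/73) = (62/73)
factor out 2^1: 62 = 2^1·31; with 73 mod 8 = 1, (2/73) = +1; sign now -1; continue with (31/73)
flip (31/73) -> (73/31): both odd, 31 mod 4 = 3, 73 mod 4 = 1, so the flip contributes +1; sign now -1
(73/31): 73 mod 31 = 11, so (73/31) = (11/31)
flip (11/31) -> (31/11): both odd, 11 mod 4 = 3, 31 mod 4 = 3, so the flip contributes -1; sign now +1
(31/11): 31 mod 11 = 9, so (31/11) = (9/11)
flip (9/11) -> (11/9): both odd, 9 mod 4 = 1, 11 mod 4 = 3, so the flip contributes +1; sign now +1
(11/9): 11 mod 9 = 2, so (11/9) = (2/9)
factor out 2^1: 2 = 2^1·1; with 9 mod 8 = 1, (2/9) = +1; sign now +1; continue with (1/9)
reached (1/9) = 1, so the symbol is +1

1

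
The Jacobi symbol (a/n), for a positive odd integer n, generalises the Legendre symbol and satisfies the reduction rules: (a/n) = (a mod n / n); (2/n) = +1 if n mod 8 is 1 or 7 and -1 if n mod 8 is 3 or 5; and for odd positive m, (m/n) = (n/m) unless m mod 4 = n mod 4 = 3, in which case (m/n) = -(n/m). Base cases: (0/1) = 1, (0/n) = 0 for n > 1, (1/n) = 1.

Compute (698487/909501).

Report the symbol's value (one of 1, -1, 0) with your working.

0

reciprocity: (698487/909501) = +1·(909501/698487) since 698487 mod 4 = 3, 909501 mod 4 = 1; sign now +1
(909501/698487) = (211014/698487)   [reduce mod 698487]
211014 = 2^1·105507; (2/698487) = +1 since 698487 mod 8 = 7, so (211014/698487) = (+1)^1·(105507/698487); sign now +1
reciprocity: (105507/698487) = -1·(698487/105507) since 105507 mod 4 = 3, 698487 mod 4 = 3; sign now -1
(698487/105507) = (65445/105507)   [reduce mod 105507]
reciprocity: (65445/105507) = +1·(105507/65445) since 65445 mod 4 = 1, 105507 mod 4 = 3; sign now -1
(105507/65445) = (40062/65445)   [reduce mod 65445]
40062 = 2^1·20031; (2/65445) = -1 since 65445 mod 8 = 5, so (40062/65445) = (-1)^1·(20031/65445); sign now +1
reciprocity: (20031/65445) = +1·(65445/20031) since 20031 mod 4 = 3, 65445 mod 4 = 1; sign now +1
(65445/20031) = (5352/20031)   [reduce mod 20031]
5352 = 2^3·669; (2/20031) = +1 since 20031 mod 8 = 7, so (5352/20031) = (+1)^3·(669/20031); sign now +1
reciprocity: (669/20031) = +1·(20031/669) since 669 mod 4 = 1, 20031 mod 4 = 3; sign now +1
(20031/669) = (630/669)   [reduce mod 669]
630 = 2^1·315; (2/669) = -1 since 669 mod 8 = 5, so (630/669) = (-1)^1·(315/669); sign now -1
reciprocity: (315/669) = +1·(669/315) since 315 mod 4 = 3, 669 mod 4 = 1; sign now -1
(669/315) = (39/315)   [reduce mod 315]
reciprocity: (39/315) = -1·(315/39) since 39 mod 4 = 3, 315 mod 4 = 3; sign now +1
(315/39) = (3/39)   [reduce mod 39]
reciprocity: (3/39) = -1·(39/3) since 3 mod 4 = 3, 39 mod 4 = 3; sign now -1
(39/3) = (0/3)   [reduce mod 3]
(0/3) = 0   [gcd(a, n) > 1]; final value = 0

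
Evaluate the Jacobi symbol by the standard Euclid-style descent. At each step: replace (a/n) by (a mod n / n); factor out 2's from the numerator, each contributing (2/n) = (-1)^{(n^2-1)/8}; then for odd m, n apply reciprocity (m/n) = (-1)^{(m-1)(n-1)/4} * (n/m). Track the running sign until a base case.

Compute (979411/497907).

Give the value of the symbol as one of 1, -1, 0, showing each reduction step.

1

(979411/497907) = (481504/497907)   [reduce mod 497907]
481504 = 2^5·15047; (2/497907) = -1 since 497907 mod 8 = 3, so (481504/497907) = (-1)^5·(15047/497907); sign now -1
reciprocity: (15047/497907) = -1·(497907/15047) since 15047 mod 4 = 3, 497907 mod 4 = 3; sign now +1
(497907/15047) = (1356/15047)   [reduce mod 15047]
1356 = 2^2·339; (2/15047) = +1 since 15047 mod 8 = 7, so (1356/15047) = (+1)^2·(339/15047); sign now +1
reciprocity: (339/15047) = -1·(15047/339) since 339 mod 4 = 3, 15047 mod 4 = 3; sign now -1
(15047/339) = (131/339)   [reduce mod 339]
reciprocity: (131/339) = -1·(339/131) since 131 mod 4 = 3, 339 mod 4 = 3; sign now +1
(339/131) = (77/131)   [reduce mod 131]
reciprocity: (77/131) = +1·(131/77) since 77 mod 4 = 1, 131 mod 4 = 3; sign now +1
(131/77) = (54/77)   [reduce mod 77]
54 = 2^1·27; (2/77) = -1 since 77 mod 8 = 5, so (54/77) = (-1)^1·(27/77); sign now -1
reciprocity: (27/77) = +1·(77/27) since 27 mod 4 = 3, 77 mod 4 = 1; sign now -1
(77/27) = (23/27)   [reduce mod 27]
reciprocity: (23/27) = -1·(27/23) since 23 mod 4 = 3, 27 mod 4 = 3; sign now +1
(27/23) = (4/23)   [reduce mod 23]
4 = 2^2·1; (2/23) = +1 since 23 mod 8 = 7, so (4/23) = (+1)^2·(1/23); sign now +1
(1/23) = 1; final value = sign = +1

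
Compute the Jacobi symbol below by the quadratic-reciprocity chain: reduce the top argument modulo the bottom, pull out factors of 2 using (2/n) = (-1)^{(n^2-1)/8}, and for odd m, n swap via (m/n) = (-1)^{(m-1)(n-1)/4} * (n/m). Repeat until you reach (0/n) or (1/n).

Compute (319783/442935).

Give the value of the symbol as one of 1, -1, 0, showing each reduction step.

reciprocity: (319783/442935) = -1·(442935/319783) since 319783 mod 4 = 3, 442935 mod 4 = 3; sign now -1
(442935/319783) = (123152/319783)   [reduce mod 319783]
123152 = 2^4·7697; (2/319783) = +1 since 319783 mod 8 = 7, so (123152/319783) = (+1)^4·(7697/319783); sign now -1
reciprocity: (7697/319783) = +1·(319783/7697) since 7697 mod 4 = 1, 319783 mod 4 = 3; sign now -1
(319783/7697) = (4206/7697)   [reduce mod 7697]
4206 = 2^1·2103; (2/7697) = +1 since 7697 mod 8 = 1, so (4206/7697) = (+1)^1·(2103/7697); sign now -1
reciprocity: (2103/7697) = +1·(7697/2103) since 2103 mod 4 = 3, 7697 mod 4 = 1; sign now -1
(7697/2103) = (1388/2103)   [reduce mod 2103]
1388 = 2^2·347; (2/2103) = +1 since 2103 mod 8 = 7, so (1388/2103) = (+1)^2·(347/2103); sign now -1
reciprocity: (347/2103) = -1·(2103/347) since 347 mod 4 = 3, 2103 mod 4 = 3; sign now +1
(2103/347) = (21/347)   [reduce mod 347]
reciprocity: (21/347) = +1·(347/21) since 21 mod 4 = 1, 347 mod 4 = 3; sign now +1
(347/21) = (11/21)   [reduce mod 21]
reciprocity: (11/21) = +1·(21/11) since 11 mod 4 = 3, 21 mod 4 = 1; sign now +1
(21/11) = (10/11)   [reduce mod 11]
10 = 2^1·5; (2/11) = -1 since 11 mod 8 = 3, so (10/11) = (-1)^1·(5/11); sign now -1
reciprocity: (5/11) = +1·(11/5) since 5 mod 4 = 1, 11 mod 4 = 3; sign now -1
(11/5) = (1/5)   [reduce mod 5]
(1/5) = 1; final value = sign = -1

-1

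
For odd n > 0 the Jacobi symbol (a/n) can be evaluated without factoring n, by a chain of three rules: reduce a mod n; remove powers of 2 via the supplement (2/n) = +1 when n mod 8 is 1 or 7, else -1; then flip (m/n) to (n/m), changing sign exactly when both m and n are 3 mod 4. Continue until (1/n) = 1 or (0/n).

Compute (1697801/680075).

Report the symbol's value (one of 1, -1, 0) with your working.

(1697801/680075) = (337651/680075)   [reduce mod 680075]
reciprocity: (337651/680075) = -1·(680075/337651) since 337651 mod 4 = 3, 680075 mod 4 = 3; sign now -1
(680075/337651) = (4773/337651)   [reduce mod 337651]
reciprocity: (4773/337651) = +1·(337651/4773) since 4773 mod 4 = 1, 337651 mod 4 = 3; sign now -1
(337651/4773) = (3541/4773)   [reduce mod 4773]
reciprocity: (3541/4773) = +1·(4773/3541) since 3541 mod 4 = 1, 4773 mod 4 = 1; sign now -1
(4773/3541) = (1232/3541)   [reduce mod 3541]
1232 = 2^4·77; (2/3541) = -1 since 3541 mod 8 = 5, so (1232/3541) = (-1)^4·(77/3541); sign now -1
reciprocity: (77/3541) = +1·(3541/77) since 77 mod 4 = 1, 3541 mod 4 = 1; sign now -1
(3541/77) = (76/77)   [reduce mod 77]
76 = 2^2·19; (2/77) = -1 since 77 mod 8 = 5, so (76/77) = (-1)^2·(19/77); sign now -1
reciprocity: (19/77) = +1·(77/19) since 19 mod 4 = 3, 77 mod 4 = 1; sign now -1
(77/19) = (1/19)   [reduce mod 19]
(1/19) = 1; final value = sign = -1

-1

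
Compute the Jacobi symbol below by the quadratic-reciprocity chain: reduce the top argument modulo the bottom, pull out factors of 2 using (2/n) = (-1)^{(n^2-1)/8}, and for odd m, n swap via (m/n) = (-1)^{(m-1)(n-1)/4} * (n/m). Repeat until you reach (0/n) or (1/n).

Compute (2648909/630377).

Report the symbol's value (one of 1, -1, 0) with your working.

1

(2648909/630377) = (127401/630377)   [reduce mod 630377]
reciprocity: (127401/630377) = +1·(630377/127401) since 127401 mod 4 = 1, 630377 mod 4 = 1; sign now +1
(630377/127401) = (120773/127401)   [reduce mod 127401]
reciprocity: (120773/127401) = +1·(127401/120773) since 120773 mod 4 = 1, 127401 mod 4 = 1; sign now +1
(127401/120773) = (6628/120773)   [reduce mod 120773]
6628 = 2^2·1657; (2/120773) = -1 since 120773 mod 8 = 5, so (6628/120773) = (-1)^2·(1657/120773); sign now +1
reciprocity: (1657/120773) = +1·(120773/1657) since 1657 mod 4 = 1, 120773 mod 4 = 1; sign now +1
(120773/1657) = (1469/1657)   [reduce mod 1657]
reciprocity: (1469/1657) = +1·(1657/1469) since 1469 mod 4 = 1, 1657 mod 4 = 1; sign now +1
(1657/1469) = (188/1469)   [reduce mod 1469]
188 = 2^2·47; (2/1469) = -1 since 1469 mod 8 = 5, so (188/1469) = (-1)^2·(47/1469); sign now +1
reciprocity: (47/1469) = +1·(1469/47) since 47 mod 4 = 3, 1469 mod 4 = 1; sign now +1
(1469/47) = (12/47)   [reduce mod 47]
12 = 2^2·3; (2/47) = +1 since 47 mod 8 = 7, so (12/47) = (+1)^2·(3/47); sign now +1
reciprocity: (3/47) = -1·(47/3) since 3 mod 4 = 3, 47 mod 4 = 3; sign now -1
(47/3) = (2/3)   [reduce mod 3]
2 = 2^1·1; (2/3) = -1 since 3 mod 8 = 3, so (2/3) = (-1)^1·(1/3); sign now +1
(1/3) = 1; final value = sign = +1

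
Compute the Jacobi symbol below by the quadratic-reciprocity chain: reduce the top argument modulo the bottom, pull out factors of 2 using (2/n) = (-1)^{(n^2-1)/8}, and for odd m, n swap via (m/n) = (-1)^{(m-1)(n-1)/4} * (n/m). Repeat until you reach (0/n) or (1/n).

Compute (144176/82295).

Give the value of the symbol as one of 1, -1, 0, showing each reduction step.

-1

(144176/82295) = (61881/82295)   [reduce mod 82295]
reciprocity: (61881/82295) = +1·(82295/61881) since 61881 mod 4 = 1, 82295 mod 4 = 3; sign now +1
(82295/61881) = (20414/61881)   [reduce mod 61881]
20414 = 2^1·10207; (2/61881) = +1 since 61881 mod 8 = 1, so (20414/61881) = (+1)^1·(10207/61881); sign now +1
reciprocity: (10207/61881) = +1·(61881/10207) since 10207 mod 4 = 3, 61881 mod 4 = 1; sign now +1
(61881/10207) = (639/10207)   [reduce mod 10207]
reciprocity: (639/10207) = -1·(10207/639) since 639 mod 4 = 3, 10207 mod 4 = 3; sign now -1
(10207/639) = (622/639)   [reduce mod 639]
622 = 2^1·311; (2/639) = +1 since 639 mod 8 = 7, so (622/639) = (+1)^1·(311/639); sign now -1
reciprocity: (311/639) = -1·(639/311) since 311 mod 4 = 3, 639 mod 4 = 3; sign now +1
(639/311) = (17/311)   [reduce mod 311]
reciprocity: (17/311) = +1·(311/17) since 17 mod 4 = 1, 311 mod 4 = 3; sign now +1
(311/17) = (5/17)   [reduce mod 17]
reciprocity: (5/17) = +1·(17/5) since 5 mod 4 = 1, 17 mod 4 = 1; sign now +1
(17/5) = (2/5)   [reduce mod 5]
2 = 2^1·1; (2/5) = -1 since 5 mod 8 = 5, so (2/5) = (-1)^1·(1/5); sign now -1
(1/5) = 1; final value = sign = -1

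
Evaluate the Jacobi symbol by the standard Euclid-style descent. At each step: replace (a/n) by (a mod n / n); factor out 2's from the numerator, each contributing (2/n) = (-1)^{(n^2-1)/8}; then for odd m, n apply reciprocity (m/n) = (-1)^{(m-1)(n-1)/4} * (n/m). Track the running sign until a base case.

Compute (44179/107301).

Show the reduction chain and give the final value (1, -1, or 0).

flip (44179/107301) -> (107301/44179): both odd, 44179 mod 4 = 3, 107301 mod 4 = 1, so the flip contributes +1; sign now +1
(107301/44179): 107301 mod 44179 = 18943, so (107301/44179) = (18943/44179)
flip (18943/44179) -> (44179/18943): both odd, 18943 mod 4 = 3, 44179 mod 4 = 3, so the flip contributes -1; sign now -1
(44179/18943): 44179 mod 18943 = 6293, so (44179/18943) = (6293/18943)
flip (6293/18943) -> (18943/6293): both odd, 6293 mod 4 = 1, 18943 mod 4 = 3, so the flip contributes +1; sign now -1
(18943/6293): 18943 mod 6293 = 64, so (18943/6293) = (64/6293)
factor out 2^6: 64 = 2^6·1; with 6293 mod 8 = 5, (2/6293) = -1; sign now -1; continue with (1/6293)
reached (1/6293) = 1, so the symbol is -1

-1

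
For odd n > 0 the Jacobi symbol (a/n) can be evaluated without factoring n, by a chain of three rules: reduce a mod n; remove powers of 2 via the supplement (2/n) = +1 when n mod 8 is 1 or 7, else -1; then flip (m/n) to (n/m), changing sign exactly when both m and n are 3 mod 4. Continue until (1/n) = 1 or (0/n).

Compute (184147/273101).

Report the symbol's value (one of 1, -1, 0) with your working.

reciprocity: (184147/273101) = +1·(273101/184147) since 184147 mod 4 = 3, 273101 mod 4 = 1; sign now +1
(273101/184147) = (88954/184147)   [reduce mod 184147]
88954 = 2^1·44477; (2/184147) = -1 since 184147 mod 8 = 3, so (88954/184147) = (-1)^1·(44477/184147); sign now -1
reciprocity: (44477/184147) = +1·(184147/44477) since 44477 mod 4 = 1, 184147 mod 4 = 3; sign now -1
(184147/44477) = (6239/44477)   [reduce mod 44477]
reciprocity: (6239/44477) = +1·(44477/6239) since 6239 mod 4 = 3, 44477 mod 4 = 1; sign now -1
(44477/6239) = (804/6239)   [reduce mod 6239]
804 = 2^2·201; (2/6239) = +1 since 6239 mod 8 = 7, so (804/6239) = (+1)^2·(201/6239); sign now -1
reciprocity: (201/6239) = +1·(6239/201) since 201 mod 4 = 1, 6239 mod 4 = 3; sign now -1
(6239/201) = (8/201)   [reduce mod 201]
8 = 2^3·1; (2/201) = +1 since 201 mod 8 = 1, so (8/201) = (+1)^3·(1/201); sign now -1
(1/201) = 1; final value = sign = -1

-1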